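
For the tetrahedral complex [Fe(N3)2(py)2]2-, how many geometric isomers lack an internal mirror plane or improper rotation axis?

In a tetrahedral complex all four positions are equivalent and every pair of ligands is adjacent — there is no cis/trans distinction.
Only one geometric arrangement is possible.

0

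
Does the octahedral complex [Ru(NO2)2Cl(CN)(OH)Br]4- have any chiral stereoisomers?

yes

An octahedron has six vertices in three trans pairs; every non-trans pair is cis.
Placing the ligands in turn and identifying arrangements related by rotation or reflection leaves 9 distinct geometric isomers.
Of these, 6 lack any improper symmetry element and so occur as enantiomeric pairs, giving 9 + 6 = 15 stereoisomers in total.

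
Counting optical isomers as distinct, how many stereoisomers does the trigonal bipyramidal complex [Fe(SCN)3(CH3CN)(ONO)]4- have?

In a trigonal bipyramid the two axial positions differ from the three equatorial ones.
There are 4 geometric isomers: CH3CN axial, ONO axial; CH3CN axial, ONO equatorial; CH3CN equatorial, ONO axial; CH3CN equatorial, ONO equatorial.
Each arrangement has an internal mirror plane or centre of symmetry, so none is chiral.

4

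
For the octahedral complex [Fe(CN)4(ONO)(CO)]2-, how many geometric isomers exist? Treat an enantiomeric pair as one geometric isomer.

In an octahedral complex each vertex has one trans partner and four cis neighbours.
The distinct arrangements are (2 in all): ONO and CO mutually trans; ONO and CO mutually cis.

2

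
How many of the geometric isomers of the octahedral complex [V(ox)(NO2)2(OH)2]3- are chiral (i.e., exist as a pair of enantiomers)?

In an octahedral complex each vertex has one trans partner and four cis neighbours.
Each ox is bidentate and must span two cis positions.
The distinct arrangements are (3 in all): NO2 trans, OH cis; NO2 cis, OH cis (chiral); NO2 cis, OH trans.
One of these lacks any improper symmetry element and so occurs as an enantiomeric pair, giving 3 + 1 = 4 stereoisomers in total.

1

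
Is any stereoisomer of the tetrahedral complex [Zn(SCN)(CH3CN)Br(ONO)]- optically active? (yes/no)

In a tetrahedral complex all four positions are equivalent and every pair of ligands is adjacent — there is no cis/trans distinction.
Only one geometric arrangement is possible; it has no improper symmetry element, so it exists as a pair of enantiomers (2 stereoisomers).

yes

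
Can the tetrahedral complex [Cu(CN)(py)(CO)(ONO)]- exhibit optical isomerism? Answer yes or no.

All four vertices of a tetrahedron are equivalent and mutually adjacent, so cis/trans isomerism cannot arise.
Only one geometric arrangement is possible; it has no improper symmetry element, so it exists as a pair of enantiomers (2 stereoisomers).

yes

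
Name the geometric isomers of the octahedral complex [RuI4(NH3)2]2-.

Systematic placement gives 2 geometric isomers: NH3 trans; NH3 cis.

cis and trans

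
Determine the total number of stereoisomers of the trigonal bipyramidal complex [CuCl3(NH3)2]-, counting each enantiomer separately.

3

A trigonal bipyramid has two axial and three equatorial sites, which are chemically inequivalent.
The distinct arrangements are (3 in all): NH3 both equatorial; NH3 one axial, one equatorial; NH3 both axial.
Each arrangement has an internal mirror plane or centre of symmetry, so none is chiral.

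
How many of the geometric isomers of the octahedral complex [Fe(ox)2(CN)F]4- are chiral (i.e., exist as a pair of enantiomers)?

The six octahedral sites form three mutually perpendicular trans pairs.
Each ox is bidentate and must span two cis positions.
The distinct arrangements are (2 in all): CN and F mutually trans; CN and F mutually cis (chiral).
One of these lacks any improper symmetry element and so occurs as an enantiomeric pair, giving 2 + 1 = 3 stereoisomers in total.

1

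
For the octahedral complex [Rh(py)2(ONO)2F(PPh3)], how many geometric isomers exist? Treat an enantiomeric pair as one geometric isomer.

There are 6 geometric isomers: py trans, ONO cis; py cis, ONO cis (3 arrangements, 2 chiral); py trans, ONO trans; py cis, ONO trans.

6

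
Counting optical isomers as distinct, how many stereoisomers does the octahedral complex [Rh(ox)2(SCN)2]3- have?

An octahedron has six vertices in three trans pairs; every non-trans pair is cis.
Each ox is bidentate and must span two cis positions.
The distinct arrangements are (2 in all): SCN trans; SCN cis (chiral).
One of these lacks any improper symmetry element and so occurs as an enantiomeric pair, giving 2 + 1 = 3 stereoisomers in total.

3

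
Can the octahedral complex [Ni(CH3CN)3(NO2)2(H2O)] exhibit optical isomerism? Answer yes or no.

no

An octahedron has six vertices in three trans pairs; every non-trans pair is cis.
Systematic placement gives 3 geometric isomers: CH3CN mer, NO2 trans; CH3CN mer, NO2 cis; CH3CN fac, NO2 cis.
Each arrangement has an internal mirror plane or centre of symmetry, so none is chiral.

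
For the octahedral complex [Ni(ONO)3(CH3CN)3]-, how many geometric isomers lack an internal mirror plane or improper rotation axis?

0

In an octahedral complex each vertex has one trans partner and four cis neighbours.
Systematic placement gives 2 geometric isomers: ONO mer; ONO fac.
Each arrangement has an internal mirror plane or centre of symmetry, so none is chiral.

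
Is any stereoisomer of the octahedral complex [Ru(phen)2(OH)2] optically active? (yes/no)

yes

Each phen is bidentate and must span two cis positions.
Working through the distinct placements yields 2 geometric isomers: OH trans; OH cis (chiral).
One of these lacks any improper symmetry element and so occurs as an enantiomeric pair, giving 2 + 1 = 3 stereoisomers in total.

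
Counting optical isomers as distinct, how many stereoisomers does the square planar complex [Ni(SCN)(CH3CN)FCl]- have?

3

In a square planar complex each vertex has one trans partner and two cis neighbours.
Working through the distinct placements yields 3 geometric isomers: (CH3CN/F trans, Cl/SCN trans); (CH3CN/SCN trans, Cl/F trans); (CH3CN/Cl trans, F/SCN trans).
Each arrangement has an internal mirror plane or centre of symmetry, so none is chiral.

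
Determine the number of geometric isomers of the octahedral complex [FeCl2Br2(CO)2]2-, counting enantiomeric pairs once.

5

In an octahedral complex each vertex has one trans partner and four cis neighbours.
Systematic placement gives 5 geometric isomers: Cl trans, Br trans, CO trans; Cl cis, Br trans, CO cis; Cl trans, Br cis, CO cis; Cl cis, Br cis, CO cis (chiral); Cl cis, Br cis, CO trans.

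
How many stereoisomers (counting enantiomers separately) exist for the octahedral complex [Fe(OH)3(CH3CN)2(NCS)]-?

An octahedron has six vertices in three trans pairs; every non-trans pair is cis.
Working through the distinct placements yields 3 geometric isomers: OH mer, CH3CN trans; OH mer, CH3CN cis; OH fac, CH3CN cis.
Each arrangement has an internal mirror plane or centre of symmetry, so none is chiral.

3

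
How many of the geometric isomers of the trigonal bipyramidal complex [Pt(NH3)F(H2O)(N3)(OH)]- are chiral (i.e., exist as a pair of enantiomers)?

Placing the ligands in turn and identifying arrangements related by rotation or reflection leaves 10 distinct geometric isomers.
Of these, 10 lack any improper symmetry element and so occur as enantiomeric pairs, giving 10 + 10 = 20 stereoisomers in total.

10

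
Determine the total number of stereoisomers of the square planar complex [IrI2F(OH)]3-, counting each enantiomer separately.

2

In a square planar complex each vertex has one trans partner and two cis neighbours.
The distinct arrangements are (2 in all): I cis; I trans.
Each arrangement has an internal mirror plane or centre of symmetry, so none is chiral.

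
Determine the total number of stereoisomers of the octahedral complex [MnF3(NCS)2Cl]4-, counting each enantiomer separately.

Systematic placement gives 3 geometric isomers: F mer, NCS trans; F fac, NCS cis; F mer, NCS cis.
Each arrangement has an internal mirror plane or centre of symmetry, so none is chiral.

3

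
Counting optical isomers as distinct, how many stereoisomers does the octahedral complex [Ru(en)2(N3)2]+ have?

In an octahedral complex each vertex has one trans partner and four cis neighbours.
Each en is bidentate and must span two cis positions.
The distinct arrangements are (2 in all): N3 trans; N3 cis (chiral).
One of these lacks any improper symmetry element and so occurs as an enantiomeric pair, giving 2 + 1 = 3 stereoisomers in total.

3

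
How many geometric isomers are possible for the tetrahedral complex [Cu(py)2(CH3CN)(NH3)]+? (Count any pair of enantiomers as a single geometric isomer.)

In a tetrahedral complex all four positions are equivalent and every pair of ligands is adjacent — there is no cis/trans distinction.
Only one geometric arrangement is possible.

1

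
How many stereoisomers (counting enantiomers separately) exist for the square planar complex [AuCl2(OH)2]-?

A square has two trans pairs of vertices; adjacent vertices are cis.
The distinct arrangements are (2 in all): Cl cis; Cl trans.
Each arrangement has an internal mirror plane or centre of symmetry, so none is chiral.

2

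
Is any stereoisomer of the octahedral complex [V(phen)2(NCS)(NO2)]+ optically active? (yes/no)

An octahedron has six vertices in three trans pairs; every non-trans pair is cis.
Each phen is bidentate and must span two cis positions.
The distinct arrangements are (2 in all): NCS and NO2 mutually trans; NCS and NO2 mutually cis (chiral).
One of these lacks any improper symmetry element and so occurs as an enantiomeric pair, giving 2 + 1 = 3 stereoisomers in total.

yes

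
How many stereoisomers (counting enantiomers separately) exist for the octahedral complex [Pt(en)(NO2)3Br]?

2

Each en is bidentate and must span two cis positions.
The distinct arrangements are (2 in all): NO2 fac; NO2 mer.
Each arrangement has an internal mirror plane or centre of symmetry, so none is chiral.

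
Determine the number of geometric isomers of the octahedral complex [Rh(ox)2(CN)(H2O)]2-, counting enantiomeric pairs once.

The six octahedral sites form three mutually perpendicular trans pairs.
Each ox is bidentate and must span two cis positions.
There are 2 geometric isomers: CN and H2O mutually trans; CN and H2O mutually cis (chiral).

2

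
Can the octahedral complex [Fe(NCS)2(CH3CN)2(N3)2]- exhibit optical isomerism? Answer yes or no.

yes

In an octahedral complex each vertex has one trans partner and four cis neighbours.
The distinct arrangements are (5 in all): NCS trans, CH3CN trans, N3 trans; NCS cis, CH3CN trans, N3 cis; NCS trans, CH3CN cis, N3 cis; NCS cis, CH3CN cis, N3 cis (chiral); NCS cis, CH3CN cis, N3 trans.
One of these lacks any improper symmetry element and so occurs as an enantiomeric pair, giving 5 + 1 = 6 stereoisomers in total.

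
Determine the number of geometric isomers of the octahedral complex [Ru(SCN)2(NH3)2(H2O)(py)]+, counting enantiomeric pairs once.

An octahedron has six vertices in three trans pairs; every non-trans pair is cis.
The distinct arrangements are (6 in all): SCN cis, NH3 cis (3 arrangements, 2 chiral); SCN trans, NH3 cis; SCN cis, NH3 trans; SCN trans, NH3 trans.

6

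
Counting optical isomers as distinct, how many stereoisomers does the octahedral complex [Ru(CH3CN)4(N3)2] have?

There are 2 geometric isomers: N3 trans; N3 cis.
Each arrangement has an internal mirror plane or centre of symmetry, so none is chiral.

2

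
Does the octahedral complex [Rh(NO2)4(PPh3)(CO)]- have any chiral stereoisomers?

no

In an octahedral complex each vertex has one trans partner and four cis neighbours.
Systematic placement gives 2 geometric isomers: PPh3 and CO mutually cis; PPh3 and CO mutually trans.
Each arrangement has an internal mirror plane or centre of symmetry, so none is chiral.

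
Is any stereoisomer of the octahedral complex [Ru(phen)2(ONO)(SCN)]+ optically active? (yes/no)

yes

In an octahedral complex each vertex has one trans partner and four cis neighbours.
Each phen is bidentate and must span two cis positions.
Systematic placement gives 2 geometric isomers: ONO and SCN mutually trans; ONO and SCN mutually cis (chiral).
One of these lacks any improper symmetry element and so occurs as an enantiomeric pair, giving 2 + 1 = 3 stereoisomers in total.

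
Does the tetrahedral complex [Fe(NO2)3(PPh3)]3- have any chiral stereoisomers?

no

All four vertices of a tetrahedron are equivalent and mutually adjacent, so cis/trans isomerism cannot arise.
Only one geometric arrangement is possible.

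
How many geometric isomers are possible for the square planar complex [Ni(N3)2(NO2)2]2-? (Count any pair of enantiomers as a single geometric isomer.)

In a square planar complex each vertex has one trans partner and two cis neighbours.
Working through the distinct placements yields 2 geometric isomers: N3 cis; N3 trans.

2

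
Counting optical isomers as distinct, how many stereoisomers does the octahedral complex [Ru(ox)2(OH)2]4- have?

An octahedron has six vertices in three trans pairs; every non-trans pair is cis.
Each ox is bidentate and must span two cis positions.
The distinct arrangements are (2 in all): OH trans; OH cis (chiral).
One of these lacks any improper symmetry element and so occurs as an enantiomeric pair, giving 2 + 1 = 3 stereoisomers in total.

3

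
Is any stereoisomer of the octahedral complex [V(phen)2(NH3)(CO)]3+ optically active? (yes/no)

yes

Each phen is bidentate and must span two cis positions.
The distinct arrangements are (2 in all): NH3 and CO mutually trans; NH3 and CO mutually cis (chiral).
One of these lacks any improper symmetry element and so occurs as an enantiomeric pair, giving 2 + 1 = 3 stereoisomers in total.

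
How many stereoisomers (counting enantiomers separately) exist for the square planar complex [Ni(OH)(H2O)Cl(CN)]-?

In a square planar complex each vertex has one trans partner and two cis neighbours.
Working through the distinct placements yields 3 geometric isomers: (CN/H2O trans, Cl/OH trans); (CN/OH trans, Cl/H2O trans); (CN/Cl trans, H2O/OH trans).
Each arrangement has an internal mirror plane or centre of symmetry, so none is chiral.

3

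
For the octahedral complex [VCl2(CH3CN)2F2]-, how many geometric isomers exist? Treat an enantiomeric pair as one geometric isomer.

5

Working through the distinct placements yields 5 geometric isomers: Cl trans, CH3CN trans, F trans; Cl cis, CH3CN trans, F cis; Cl cis, CH3CN cis, F trans; Cl cis, CH3CN cis, F cis (chiral); Cl trans, CH3CN cis, F cis.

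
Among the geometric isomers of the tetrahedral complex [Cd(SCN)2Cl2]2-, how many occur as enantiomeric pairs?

0

In a tetrahedral complex all four positions are equivalent and every pair of ligands is adjacent — there is no cis/trans distinction.
Only one geometric arrangement is possible.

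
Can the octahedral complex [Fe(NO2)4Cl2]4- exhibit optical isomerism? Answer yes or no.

no

In an octahedral complex each vertex has one trans partner and four cis neighbours.
There are 2 geometric isomers: Cl trans; Cl cis.
Each arrangement has an internal mirror plane or centre of symmetry, so none is chiral.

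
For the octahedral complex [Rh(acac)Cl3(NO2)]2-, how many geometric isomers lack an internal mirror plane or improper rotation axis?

An octahedron has six vertices in three trans pairs; every non-trans pair is cis.
Each acac is bidentate and must span two cis positions.
Systematic placement gives 2 geometric isomers: Cl mer; Cl fac.
Each arrangement has an internal mirror plane or centre of symmetry, so none is chiral.

0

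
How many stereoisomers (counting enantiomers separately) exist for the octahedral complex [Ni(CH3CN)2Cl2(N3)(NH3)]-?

Working through the distinct placements yields 6 geometric isomers: CH3CN trans, Cl trans; CH3CN trans, Cl cis; CH3CN cis, Cl cis (3 arrangements, 2 chiral); CH3CN cis, Cl trans.
Of these, 2 lack any improper symmetry element and so occur as enantiomeric pairs, giving 6 + 2 = 8 stereoisomers in total.

8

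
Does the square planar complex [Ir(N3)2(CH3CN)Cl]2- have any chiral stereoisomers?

no

A square has two trans pairs of vertices; adjacent vertices are cis.
There are 2 geometric isomers: N3 cis; N3 trans.
Each arrangement has an internal mirror plane or centre of symmetry, so none is chiral.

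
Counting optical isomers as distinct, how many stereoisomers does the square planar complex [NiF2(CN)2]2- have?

2

A square has two trans pairs of vertices; adjacent vertices are cis.
Working through the distinct placements yields 2 geometric isomers: F cis; F trans.
Each arrangement has an internal mirror plane or centre of symmetry, so none is chiral.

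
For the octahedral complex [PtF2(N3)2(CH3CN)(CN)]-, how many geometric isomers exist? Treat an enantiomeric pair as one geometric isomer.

6

There are 6 geometric isomers: F trans, N3 trans; F cis, N3 cis (3 arrangements, 2 chiral); F cis, N3 trans; F trans, N3 cis.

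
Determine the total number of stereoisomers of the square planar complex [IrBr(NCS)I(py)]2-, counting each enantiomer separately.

3

Systematic placement gives 3 geometric isomers: (Br/NCS trans, I/py trans); (Br/py trans, I/NCS trans); (Br/I trans, NCS/py trans).
Each arrangement has an internal mirror plane or centre of symmetry, so none is chiral.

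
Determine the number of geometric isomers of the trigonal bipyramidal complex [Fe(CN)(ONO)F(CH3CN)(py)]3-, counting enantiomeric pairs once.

10

Systematic enumeration (placing each ligand type in turn and discarding arrangements equivalent by rotation or reflection) gives 10 geometric isomers.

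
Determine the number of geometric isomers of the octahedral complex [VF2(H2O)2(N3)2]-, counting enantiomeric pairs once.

The six octahedral sites form three mutually perpendicular trans pairs.
There are 5 geometric isomers: F trans, H2O trans, N3 trans; F trans, H2O cis, N3 cis; F cis, H2O cis, N3 trans; F cis, H2O cis, N3 cis (chiral); F cis, H2O trans, N3 cis.

5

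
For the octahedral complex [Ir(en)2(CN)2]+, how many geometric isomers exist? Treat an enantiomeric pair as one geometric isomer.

2

The six octahedral sites form three mutually perpendicular trans pairs.
Each en is bidentate and must span two cis positions.
The distinct arrangements are (2 in all): CN trans; CN cis (chiral).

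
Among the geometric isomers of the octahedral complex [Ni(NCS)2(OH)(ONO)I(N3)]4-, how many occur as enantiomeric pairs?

An octahedron has six vertices in three trans pairs; every non-trans pair is cis.
Exhaustive case analysis gives 9 geometric isomers.
Of these, 6 lack any improper symmetry element and so occur as enantiomeric pairs, giving 9 + 6 = 15 stereoisomers in total.

6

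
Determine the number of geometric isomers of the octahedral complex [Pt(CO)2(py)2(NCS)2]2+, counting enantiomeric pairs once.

The six octahedral sites form three mutually perpendicular trans pairs.
Working through the distinct placements yields 5 geometric isomers: CO trans, py trans, NCS trans; CO trans, py cis, NCS cis; CO cis, py trans, NCS cis; CO cis, py cis, NCS cis (chiral); CO cis, py cis, NCS trans.

5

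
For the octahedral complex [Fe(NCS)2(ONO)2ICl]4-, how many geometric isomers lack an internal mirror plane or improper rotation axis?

The six octahedral sites form three mutually perpendicular trans pairs.
The distinct arrangements are (6 in all): NCS trans, ONO trans; NCS cis, ONO cis (3 arrangements, 2 chiral); NCS cis, ONO trans; NCS trans, ONO cis.
Of these, 2 lack any improper symmetry element and so occur as enantiomeric pairs, giving 6 + 2 = 8 stereoisomers in total.

2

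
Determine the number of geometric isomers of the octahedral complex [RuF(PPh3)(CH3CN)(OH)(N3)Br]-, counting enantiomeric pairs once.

15

An octahedron has six vertices in three trans pairs; every non-trans pair is cis.
Systematic enumeration (placing each ligand type in turn and discarding arrangements equivalent by rotation or reflection) gives 15 geometric isomers.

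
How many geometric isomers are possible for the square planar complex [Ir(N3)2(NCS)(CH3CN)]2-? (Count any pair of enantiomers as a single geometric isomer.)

2

In a square planar complex each vertex has one trans partner and two cis neighbours.
Working through the distinct placements yields 2 geometric isomers: N3 cis; N3 trans.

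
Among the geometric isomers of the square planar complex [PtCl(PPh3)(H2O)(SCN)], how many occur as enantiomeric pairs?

0

A square has two trans pairs of vertices; adjacent vertices are cis.
The distinct arrangements are (3 in all): (Cl/PPh3 trans, H2O/SCN trans); (Cl/SCN trans, H2O/PPh3 trans); (Cl/H2O trans, PPh3/SCN trans).
Each arrangement has an internal mirror plane or centre of symmetry, so none is chiral.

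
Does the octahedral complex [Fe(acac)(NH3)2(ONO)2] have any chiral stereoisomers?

In an octahedral complex each vertex has one trans partner and four cis neighbours.
Each acac is bidentate and must span two cis positions.
The distinct arrangements are (3 in all): NH3 trans, ONO cis; NH3 cis, ONO cis (chiral); NH3 cis, ONO trans.
One of these lacks any improper symmetry element and so occurs as an enantiomeric pair, giving 3 + 1 = 4 stereoisomers in total.

yes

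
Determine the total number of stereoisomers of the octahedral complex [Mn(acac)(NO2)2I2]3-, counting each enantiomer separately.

4

The six octahedral sites form three mutually perpendicular trans pairs.
Each acac is bidentate and must span two cis positions.
Systematic placement gives 3 geometric isomers: NO2 cis, I trans; NO2 cis, I cis (chiral); NO2 trans, I cis.
One of these lacks any improper symmetry element and so occurs as an enantiomeric pair, giving 3 + 1 = 4 stereoisomers in total.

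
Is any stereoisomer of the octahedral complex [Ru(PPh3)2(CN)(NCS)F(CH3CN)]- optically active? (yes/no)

In an octahedral complex each vertex has one trans partner and four cis neighbours.
Placing the ligands in turn and identifying arrangements related by rotation or reflection leaves 9 distinct geometric isomers.
Of these, 6 lack any improper symmetry element and so occur as enantiomeric pairs, giving 9 + 6 = 15 stereoisomers in total.

yes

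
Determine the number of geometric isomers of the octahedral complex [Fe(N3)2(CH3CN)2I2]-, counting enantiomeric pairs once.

In an octahedral complex each vertex has one trans partner and four cis neighbours.
There are 5 geometric isomers: N3 trans, CH3CN trans, I trans; N3 cis, CH3CN trans, I cis; N3 trans, CH3CN cis, I cis; N3 cis, CH3CN cis, I cis (chiral); N3 cis, CH3CN cis, I trans.

5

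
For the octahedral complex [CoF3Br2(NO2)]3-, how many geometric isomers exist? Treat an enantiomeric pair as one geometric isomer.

An octahedron has six vertices in three trans pairs; every non-trans pair is cis.
There are 3 geometric isomers: F mer, Br trans; F fac, Br cis; F mer, Br cis.

3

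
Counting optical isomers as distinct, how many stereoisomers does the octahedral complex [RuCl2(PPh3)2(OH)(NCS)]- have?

The six octahedral sites form three mutually perpendicular trans pairs.
Working through the distinct placements yields 6 geometric isomers: Cl trans, PPh3 trans; Cl trans, PPh3 cis; Cl cis, PPh3 trans; Cl cis, PPh3 cis (3 arrangements, 2 chiral).
Of these, 2 lack any improper symmetry element and so occur as enantiomeric pairs, giving 6 + 2 = 8 stereoisomers in total.

8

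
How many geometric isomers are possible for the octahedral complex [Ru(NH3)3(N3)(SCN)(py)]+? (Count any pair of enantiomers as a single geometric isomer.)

An octahedron has six vertices in three trans pairs; every non-trans pair is cis.
There are 4 geometric isomers: NH3 mer (3 arrangements); NH3 fac (chiral).

4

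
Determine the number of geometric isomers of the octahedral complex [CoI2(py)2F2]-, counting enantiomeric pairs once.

An octahedron has six vertices in three trans pairs; every non-trans pair is cis.
Working through the distinct placements yields 5 geometric isomers: I trans, py trans, F trans; I cis, py cis, F trans; I cis, py trans, F cis; I cis, py cis, F cis (chiral); I trans, py cis, F cis.

5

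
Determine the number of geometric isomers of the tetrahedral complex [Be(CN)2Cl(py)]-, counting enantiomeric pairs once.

1

In a tetrahedral complex all four positions are equivalent and every pair of ligands is adjacent — there is no cis/trans distinction.
Only one geometric arrangement is possible.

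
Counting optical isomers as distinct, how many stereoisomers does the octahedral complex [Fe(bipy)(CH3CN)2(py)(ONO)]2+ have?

6

Each bipy is bidentate and must span two cis positions.
Systematic placement gives 4 geometric isomers: CH3CN trans; CH3CN cis (3 arrangements, 2 chiral).
Of these, 2 lack any improper symmetry element and so occur as enantiomeric pairs, giving 4 + 2 = 6 stereoisomers in total.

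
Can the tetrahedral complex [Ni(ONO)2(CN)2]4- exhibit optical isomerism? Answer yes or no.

no

Only one geometric arrangement is possible.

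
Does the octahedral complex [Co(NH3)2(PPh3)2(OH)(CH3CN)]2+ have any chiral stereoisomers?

yes

In an octahedral complex each vertex has one trans partner and four cis neighbours.
Systematic placement gives 6 geometric isomers: NH3 cis, PPh3 trans; NH3 cis, PPh3 cis (3 arrangements, 2 chiral); NH3 trans, PPh3 trans; NH3 trans, PPh3 cis.
Of these, 2 lack any improper symmetry element and so occur as enantiomeric pairs, giving 6 + 2 = 8 stereoisomers in total.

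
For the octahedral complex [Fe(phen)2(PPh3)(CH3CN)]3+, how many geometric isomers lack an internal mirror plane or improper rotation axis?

Each phen is bidentate and must span two cis positions.
The distinct arrangements are (2 in all): PPh3 and CH3CN mutually trans; PPh3 and CH3CN mutually cis (chiral).
One of these lacks any improper symmetry element and so occurs as an enantiomeric pair, giving 2 + 1 = 3 stereoisomers in total.

1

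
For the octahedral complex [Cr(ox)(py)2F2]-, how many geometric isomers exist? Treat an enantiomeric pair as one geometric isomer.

3

Each ox is bidentate and must span two cis positions.
Systematic placement gives 3 geometric isomers: py cis, F trans; py trans, F cis; py cis, F cis (chiral).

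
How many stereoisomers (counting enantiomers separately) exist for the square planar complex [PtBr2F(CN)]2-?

There are 2 geometric isomers: Br cis; Br trans.
Each arrangement has an internal mirror plane or centre of symmetry, so none is chiral.

2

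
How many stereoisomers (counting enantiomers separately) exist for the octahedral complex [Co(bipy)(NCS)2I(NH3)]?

6

The six octahedral sites form three mutually perpendicular trans pairs.
Each bipy is bidentate and must span two cis positions.
There are 4 geometric isomers: NCS cis (3 arrangements, 2 chiral); NCS trans.
Of these, 2 lack any improper symmetry element and so occur as enantiomeric pairs, giving 4 + 2 = 6 stereoisomers in total.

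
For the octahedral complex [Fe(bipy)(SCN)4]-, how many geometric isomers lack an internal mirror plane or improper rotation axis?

0

In an octahedral complex each vertex has one trans partner and four cis neighbours.
Each bipy is bidentate and must span two cis positions.
Only one geometric arrangement is possible.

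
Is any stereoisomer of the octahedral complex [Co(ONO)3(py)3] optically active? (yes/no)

no

In an octahedral complex each vertex has one trans partner and four cis neighbours.
The distinct arrangements are (2 in all): ONO mer; ONO fac.
Each arrangement has an internal mirror plane or centre of symmetry, so none is chiral.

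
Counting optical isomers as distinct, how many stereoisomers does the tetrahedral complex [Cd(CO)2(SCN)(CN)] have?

1

Only one geometric arrangement is possible.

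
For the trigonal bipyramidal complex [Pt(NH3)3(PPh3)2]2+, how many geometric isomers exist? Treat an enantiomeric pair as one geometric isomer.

Systematic placement gives 3 geometric isomers: PPh3 both equatorial; PPh3 one axial, one equatorial; PPh3 both axial.

3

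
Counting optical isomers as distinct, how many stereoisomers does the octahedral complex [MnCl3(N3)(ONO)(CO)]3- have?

An octahedron has six vertices in three trans pairs; every non-trans pair is cis.
Working through the distinct placements yields 4 geometric isomers: Cl mer (3 arrangements); Cl fac (chiral).
One of these lacks any improper symmetry element and so occurs as an enantiomeric pair, giving 4 + 1 = 5 stereoisomers in total.

5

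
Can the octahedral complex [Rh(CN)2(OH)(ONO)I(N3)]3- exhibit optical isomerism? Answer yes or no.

In an octahedral complex each vertex has one trans partner and four cis neighbours.
Placing the ligands in turn and identifying arrangements related by rotation or reflection leaves 9 distinct geometric isomers.
Of these, 6 lack any improper symmetry element and so occur as enantiomeric pairs, giving 9 + 6 = 15 stereoisomers in total.

yes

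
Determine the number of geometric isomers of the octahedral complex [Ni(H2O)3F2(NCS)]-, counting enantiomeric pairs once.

The six octahedral sites form three mutually perpendicular trans pairs.
The distinct arrangements are (3 in all): H2O mer, F trans; H2O fac, F cis; H2O mer, F cis.

3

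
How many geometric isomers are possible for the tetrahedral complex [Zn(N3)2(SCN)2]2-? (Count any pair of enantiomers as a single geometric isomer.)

1

In a tetrahedral complex all four positions are equivalent and every pair of ligands is adjacent — there is no cis/trans distinction.
Only one geometric arrangement is possible.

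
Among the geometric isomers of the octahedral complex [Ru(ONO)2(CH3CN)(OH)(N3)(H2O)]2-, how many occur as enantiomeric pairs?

6

An octahedron has six vertices in three trans pairs; every non-trans pair is cis.
Placing the ligands in turn and identifying arrangements related by rotation or reflection leaves 9 distinct geometric isomers.
Of these, 6 lack any improper symmetry element and so occur as enantiomeric pairs, giving 9 + 6 = 15 stereoisomers in total.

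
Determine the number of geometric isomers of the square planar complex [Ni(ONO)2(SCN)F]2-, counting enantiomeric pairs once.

In a square planar complex each vertex has one trans partner and two cis neighbours.
The distinct arrangements are (2 in all): ONO cis; ONO trans.

2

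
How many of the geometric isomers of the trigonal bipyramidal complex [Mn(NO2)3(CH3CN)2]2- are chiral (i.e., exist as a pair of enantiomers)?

Systematic placement gives 3 geometric isomers: CH3CN both axial; CH3CN one axial, one equatorial; CH3CN both equatorial.
Each arrangement has an internal mirror plane or centre of symmetry, so none is chiral.

0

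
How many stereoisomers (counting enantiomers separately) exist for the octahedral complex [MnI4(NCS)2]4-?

2

In an octahedral complex each vertex has one trans partner and four cis neighbours.
The distinct arrangements are (2 in all): NCS trans; NCS cis.
Each arrangement has an internal mirror plane or centre of symmetry, so none is chiral.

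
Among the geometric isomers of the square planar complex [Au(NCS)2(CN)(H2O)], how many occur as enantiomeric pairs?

0

A square has two trans pairs of vertices; adjacent vertices are cis.
Working through the distinct placements yields 2 geometric isomers: NCS cis; NCS trans.
Each arrangement has an internal mirror plane or centre of symmetry, so none is chiral.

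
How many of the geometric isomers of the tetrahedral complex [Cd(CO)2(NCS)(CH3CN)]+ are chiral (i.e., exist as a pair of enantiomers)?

0

In a tetrahedral complex all four positions are equivalent and every pair of ligands is adjacent — there is no cis/trans distinction.
Only one geometric arrangement is possible.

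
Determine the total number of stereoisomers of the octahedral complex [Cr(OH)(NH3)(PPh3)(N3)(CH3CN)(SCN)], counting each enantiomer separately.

Placing the ligands in turn and identifying arrangements related by rotation or reflection leaves 15 distinct geometric isomers.
Of these, 15 lack any improper symmetry element and so occur as enantiomeric pairs, giving 15 + 15 = 30 stereoisomers in total.

30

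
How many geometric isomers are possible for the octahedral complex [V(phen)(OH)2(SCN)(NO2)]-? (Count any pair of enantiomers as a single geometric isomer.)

4

Each phen is bidentate and must span two cis positions.
There are 4 geometric isomers: OH cis (3 arrangements, 2 chiral); OH trans.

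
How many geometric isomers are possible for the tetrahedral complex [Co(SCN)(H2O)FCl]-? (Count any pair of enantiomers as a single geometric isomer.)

1

In a tetrahedral complex all four positions are equivalent and every pair of ligands is adjacent — there is no cis/trans distinction.
Only one geometric arrangement is possible; it has no improper symmetry element, so it exists as a pair of enantiomers (2 stereoisomers).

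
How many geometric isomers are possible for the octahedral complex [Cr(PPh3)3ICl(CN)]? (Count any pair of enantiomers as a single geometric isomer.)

4

In an octahedral complex each vertex has one trans partner and four cis neighbours.
The distinct arrangements are (4 in all): PPh3 mer (3 arrangements); PPh3 fac (chiral).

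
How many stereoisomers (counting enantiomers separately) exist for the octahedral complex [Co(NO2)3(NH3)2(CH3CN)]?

3

An octahedron has six vertices in three trans pairs; every non-trans pair is cis.
There are 3 geometric isomers: NO2 mer, NH3 cis; NO2 mer, NH3 trans; NO2 fac, NH3 cis.
Each arrangement has an internal mirror plane or centre of symmetry, so none is chiral.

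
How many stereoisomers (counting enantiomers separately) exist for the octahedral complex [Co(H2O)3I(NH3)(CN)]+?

In an octahedral complex each vertex has one trans partner and four cis neighbours.
Systematic placement gives 4 geometric isomers: H2O mer (3 arrangements); H2O fac (chiral).
One of these lacks any improper symmetry element and so occurs as an enantiomeric pair, giving 4 + 1 = 5 stereoisomers in total.

5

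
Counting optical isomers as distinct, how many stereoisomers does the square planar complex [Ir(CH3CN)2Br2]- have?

In a square planar complex each vertex has one trans partner and two cis neighbours.
Systematic placement gives 2 geometric isomers: CH3CN cis; CH3CN trans.
Each arrangement has an internal mirror plane or centre of symmetry, so none is chiral.

2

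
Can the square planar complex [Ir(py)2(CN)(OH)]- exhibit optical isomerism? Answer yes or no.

no

A square has two trans pairs of vertices; adjacent vertices are cis.
There are 2 geometric isomers: py cis; py trans.
Each arrangement has an internal mirror plane or centre of symmetry, so none is chiral.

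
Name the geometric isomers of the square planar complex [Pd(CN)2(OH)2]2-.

In a square planar complex each vertex has one trans partner and two cis neighbours.
Working through the distinct placements yields 2 geometric isomers: CN cis; CN trans.

cis and trans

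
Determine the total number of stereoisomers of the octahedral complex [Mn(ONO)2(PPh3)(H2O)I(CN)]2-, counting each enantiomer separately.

15

In an octahedral complex each vertex has one trans partner and four cis neighbours.
Exhaustive case analysis gives 9 geometric isomers.
Of these, 6 lack any improper symmetry element and so occur as enantiomeric pairs, giving 9 + 6 = 15 stereoisomers in total.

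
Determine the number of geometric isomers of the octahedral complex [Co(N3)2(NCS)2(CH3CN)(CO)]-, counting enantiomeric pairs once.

6

An octahedron has six vertices in three trans pairs; every non-trans pair is cis.
There are 6 geometric isomers: N3 trans, NCS trans; N3 cis, NCS cis (3 arrangements, 2 chiral); N3 cis, NCS trans; N3 trans, NCS cis.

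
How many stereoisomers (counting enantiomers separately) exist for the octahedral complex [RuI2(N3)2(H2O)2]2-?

6

Systematic placement gives 5 geometric isomers: I trans, N3 trans, H2O trans; I cis, N3 cis, H2O trans; I cis, N3 trans, H2O cis; I cis, N3 cis, H2O cis (chiral); I trans, N3 cis, H2O cis.
One of these lacks any improper symmetry element and so occurs as an enantiomeric pair, giving 5 + 1 = 6 stereoisomers in total.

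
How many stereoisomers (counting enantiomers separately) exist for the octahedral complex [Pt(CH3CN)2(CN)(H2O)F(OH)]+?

15

Systematic enumeration (placing each ligand type in turn and discarding arrangements equivalent by rotation or reflection) gives 9 geometric isomers.
Of these, 6 lack any improper symmetry element and so occur as enantiomeric pairs, giving 9 + 6 = 15 stereoisomers in total.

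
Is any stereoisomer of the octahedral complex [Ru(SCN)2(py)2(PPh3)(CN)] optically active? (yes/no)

The six octahedral sites form three mutually perpendicular trans pairs.
Working through the distinct placements yields 6 geometric isomers: SCN trans, py trans; SCN cis, py cis (3 arrangements, 2 chiral); SCN cis, py trans; SCN trans, py cis.
Of these, 2 lack any improper symmetry element and so occur as enantiomeric pairs, giving 6 + 2 = 8 stereoisomers in total.

yes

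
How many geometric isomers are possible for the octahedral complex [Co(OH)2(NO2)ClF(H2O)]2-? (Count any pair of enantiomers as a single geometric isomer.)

Exhaustive case analysis gives 9 geometric isomers.

9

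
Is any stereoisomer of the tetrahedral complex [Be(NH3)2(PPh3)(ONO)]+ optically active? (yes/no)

no

In a tetrahedral complex all four positions are equivalent and every pair of ligands is adjacent — there is no cis/trans distinction.
Only one geometric arrangement is possible.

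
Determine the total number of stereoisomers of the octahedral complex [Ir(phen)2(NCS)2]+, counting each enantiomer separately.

3

In an octahedral complex each vertex has one trans partner and four cis neighbours.
Each phen is bidentate and must span two cis positions.
Working through the distinct placements yields 2 geometric isomers: NCS trans; NCS cis (chiral).
One of these lacks any improper symmetry element and so occurs as an enantiomeric pair, giving 2 + 1 = 3 stereoisomers in total.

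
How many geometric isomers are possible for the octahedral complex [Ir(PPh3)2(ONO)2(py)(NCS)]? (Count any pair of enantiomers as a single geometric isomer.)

There are 6 geometric isomers: PPh3 cis, ONO cis (3 arrangements, 2 chiral); PPh3 trans, ONO cis; PPh3 cis, ONO trans; PPh3 trans, ONO trans.

6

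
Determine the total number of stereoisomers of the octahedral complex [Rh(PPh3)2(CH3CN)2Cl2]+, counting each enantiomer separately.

There are 5 geometric isomers: PPh3 trans, CH3CN trans, Cl trans; PPh3 cis, CH3CN trans, Cl cis; PPh3 trans, CH3CN cis, Cl cis; PPh3 cis, CH3CN cis, Cl cis (chiral); PPh3 cis, CH3CN cis, Cl trans.
One of these lacks any improper symmetry element and so occurs as an enantiomeric pair, giving 5 + 1 = 6 stereoisomers in total.

6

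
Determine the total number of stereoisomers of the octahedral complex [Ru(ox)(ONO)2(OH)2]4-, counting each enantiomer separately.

4

Each ox is bidentate and must span two cis positions.
Working through the distinct placements yields 3 geometric isomers: ONO cis, OH trans; ONO cis, OH cis (chiral); ONO trans, OH cis.
One of these lacks any improper symmetry element and so occurs as an enantiomeric pair, giving 3 + 1 = 4 stereoisomers in total.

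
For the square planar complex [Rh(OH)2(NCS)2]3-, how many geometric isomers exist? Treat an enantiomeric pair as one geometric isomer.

A square has two trans pairs of vertices; adjacent vertices are cis.
There are 2 geometric isomers: OH cis; OH trans.

2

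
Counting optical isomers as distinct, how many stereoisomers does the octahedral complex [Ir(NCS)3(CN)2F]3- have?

The six octahedral sites form three mutually perpendicular trans pairs.
The distinct arrangements are (3 in all): NCS mer, CN trans; NCS mer, CN cis; NCS fac, CN cis.
Each arrangement has an internal mirror plane or centre of symmetry, so none is chiral.

3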